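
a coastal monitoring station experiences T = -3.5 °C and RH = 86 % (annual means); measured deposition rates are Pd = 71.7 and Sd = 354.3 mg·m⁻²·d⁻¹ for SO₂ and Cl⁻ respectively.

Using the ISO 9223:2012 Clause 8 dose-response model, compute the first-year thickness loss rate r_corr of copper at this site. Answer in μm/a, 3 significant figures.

r_corr = 1.40 μm/a

copper: T≤10 °C ⇒ hinge +0.126·(-3.5−10) = -1.7010
  Pd branch = 0.0053·Pd^0.26·e^(0.059·RH+f) = 0.4694 μm/a
  Sd branch = 0.01025·Sd^0.27·e^(0.036·RH+0.049·T) = 0.9314 μm/a
  r_corr = 0.4694 + 0.9314 = 1.401 μm/a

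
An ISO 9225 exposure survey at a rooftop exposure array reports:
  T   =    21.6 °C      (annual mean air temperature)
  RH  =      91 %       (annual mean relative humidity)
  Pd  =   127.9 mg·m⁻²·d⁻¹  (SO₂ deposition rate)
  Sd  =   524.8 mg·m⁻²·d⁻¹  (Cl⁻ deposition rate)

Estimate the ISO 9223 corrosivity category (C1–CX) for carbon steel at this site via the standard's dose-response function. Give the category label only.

carbon steel: temperature factor f = -0.054·(11.6) = -0.6264
  sulphur-dioxide contribution → 72.76 μm/a
  chloride contribution → 236.8 μm/a
  ⇒ r_corr(carbon steel) = 309.6 μm/a
310 μm/a falls in (200, 700] for carbon steel → category CX

CX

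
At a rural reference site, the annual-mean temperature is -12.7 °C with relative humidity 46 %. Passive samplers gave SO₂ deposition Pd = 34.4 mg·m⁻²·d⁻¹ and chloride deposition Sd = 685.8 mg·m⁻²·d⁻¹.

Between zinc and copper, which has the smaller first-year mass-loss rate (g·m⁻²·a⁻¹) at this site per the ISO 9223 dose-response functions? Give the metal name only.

zinc: f(T) = +0.038·(T−10) [T≤10 °C] = -0.8626
  SO₂ term: 0.0129·34.4^0.44·exp(0.046·46-0.8626) = 0.2143
  Sd branch = 0.0175·Sd^0.57·e^(0.008·RH+0.085·T) = 0.3554 μm/a
  sum: 0.2143 + 0.3554 → r_corr = 0.5697 μm/a
  mass loss = 0.5697 μm/a × 7.14 g/cm³ = 4.067 g·m⁻²·a⁻¹
copper: f(T) = +0.126·(T−10) [T≤10 °C] = -2.8602
  SO₂ term: 0.0053·34.4^0.26·exp(0.059·46-2.8602) = 0.01149
  Cl⁻ term: 0.01025·685.8^0.27·exp(0.036·46+0.049·-12.7) = 0.168
  r_corr = 0.01149 + 0.168 = 0.1795 μm/a
  mass loss = 0.1795 μm/a × 8.96 g/cm³ = 1.609 g·m⁻²·a⁻¹
Ordering by g·m⁻²·a⁻¹: zinc (4.07) > copper (1.61)

copper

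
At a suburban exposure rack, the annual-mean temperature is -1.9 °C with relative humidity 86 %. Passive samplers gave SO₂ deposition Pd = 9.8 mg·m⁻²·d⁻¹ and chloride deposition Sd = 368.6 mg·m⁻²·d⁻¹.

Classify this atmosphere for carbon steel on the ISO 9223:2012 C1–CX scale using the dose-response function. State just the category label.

C4

carbon steel: temperature factor f = +0.150·(-11.9) = -1.7850
  SO₂ term: 1.77·9.8^0.52·exp(0.02·86-1.7850) = 5.435
  Sd branch = 0.102·Sd^0.62·e^(0.033·RH+0.04·T) = 63.01 μm/a
  r_corr = 5.435 + 63.01 = 68.44 μm/a
Category bounds: 50…80 μm/a bracket r_corr ⇒ C4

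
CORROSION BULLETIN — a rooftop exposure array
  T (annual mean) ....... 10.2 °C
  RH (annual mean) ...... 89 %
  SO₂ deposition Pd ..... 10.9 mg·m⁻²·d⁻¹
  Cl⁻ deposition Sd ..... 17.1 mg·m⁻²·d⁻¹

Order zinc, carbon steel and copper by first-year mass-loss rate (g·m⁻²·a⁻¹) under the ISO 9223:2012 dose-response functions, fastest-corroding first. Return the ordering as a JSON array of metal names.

["carbon steel", "copper", "zinc"]

zinc: temperature factor f = -0.071·(0.2) = -0.0142
  Pd branch = 0.0129·Pd^0.44·e^(0.046·RH+f) = 2.182 μm/a
  Sd branch = 0.0175·Sd^0.57·e^(0.008·RH+0.085·T) = 0.4282 μm/a
  sum: 2.182 + 0.4282 → r_corr = 2.61 μm/a
  mass loss = 2.61 μm/a × 7.14 g/cm³ = 18.64 g·m⁻²·a⁻¹
carbon steel: f(T) = -0.054·(T−10) [T>10 °C] = -0.0108
  Pd branch = 1.77·Pd^0.52·e^(0.02·RH+f) = 35.96 μm/a
  Cl⁻ term: 0.102·17.1^0.62·exp(0.033·89+0.04·10.2) = 16.82
  r_corr = 35.96 + 16.82 = 52.78 μm/a
  mass loss = 52.78 μm/a × 7.85 g/cm³ = 414.3 g·m⁻²·a⁻¹
copper: temperature factor f = -0.080·(0.2) = -0.0160
  Pd branch = 0.0053·Pd^0.26·e^(0.059·RH+f) = 1.852 μm/a
  Sd branch = 0.01025·Sd^0.27·e^(0.036·RH+0.049·T) = 0.8957 μm/a
  sum: 1.852 + 0.8957 → r_corr = 2.747 μm/a
  mass loss = 2.747 μm/a × 8.96 g/cm³ = 24.62 g·m⁻²·a⁻¹
Ordering by g·m⁻²·a⁻¹: carbon steel (414) > copper (24.6) > zinc (18.6)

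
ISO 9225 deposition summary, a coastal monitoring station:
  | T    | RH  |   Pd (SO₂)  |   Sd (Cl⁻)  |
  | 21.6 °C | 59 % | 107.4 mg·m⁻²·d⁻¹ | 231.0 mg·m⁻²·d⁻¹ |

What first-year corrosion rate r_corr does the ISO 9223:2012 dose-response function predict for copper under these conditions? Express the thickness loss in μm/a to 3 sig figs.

copper: temperature factor f = -0.080·(11.6) = -0.9280
  Pd branch = 0.0053·Pd^0.26·e^(0.059·RH+f) = 0.2297 μm/a
  Sd branch = 0.01025·Sd^0.27·e^(0.036·RH+0.049·T) = 1.074 μm/a
  sum: 0.2297 + 1.074 → r_corr = 1.304 μm/a

r_corr = 1.30 μm/a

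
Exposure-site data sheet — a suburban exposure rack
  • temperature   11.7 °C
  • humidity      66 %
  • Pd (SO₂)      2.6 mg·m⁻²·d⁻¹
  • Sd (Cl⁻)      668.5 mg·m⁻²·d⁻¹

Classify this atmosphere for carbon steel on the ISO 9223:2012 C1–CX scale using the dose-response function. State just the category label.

carbon steel: f(T) = -0.054·(T−10) [T>10 °C] = -0.0918
  SO₂ term: 1.77·2.6^0.52·exp(0.02·66-0.0918) = 9.935
  Cl⁻ term: 0.102·668.5^0.62·exp(0.033·66+0.04·11.7) = 81.15
  r_corr = 9.935 + 81.15 = 91.09 μm/a
Category bounds: 80…200 μm/a bracket r_corr ⇒ C5

C5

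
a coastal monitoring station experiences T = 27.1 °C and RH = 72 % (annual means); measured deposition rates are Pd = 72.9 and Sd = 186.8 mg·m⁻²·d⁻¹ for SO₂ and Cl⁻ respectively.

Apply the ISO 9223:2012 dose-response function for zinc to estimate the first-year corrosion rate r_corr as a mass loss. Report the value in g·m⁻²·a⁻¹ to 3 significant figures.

zinc: T>10 °C ⇒ hinge -0.071·(27.1−10) = -1.2141
  sulphur-dioxide contribution → 0.6939 μm/a
  chloride contribution → 6.141 μm/a
  ⇒ r_corr(zinc) = 6.835 μm/a
Convert to mass loss: 6.835 μm/a × 7.14 g/cm³ = 48.8 g·m⁻²·a⁻¹

r_corr = 48.8 g·m⁻²·a⁻¹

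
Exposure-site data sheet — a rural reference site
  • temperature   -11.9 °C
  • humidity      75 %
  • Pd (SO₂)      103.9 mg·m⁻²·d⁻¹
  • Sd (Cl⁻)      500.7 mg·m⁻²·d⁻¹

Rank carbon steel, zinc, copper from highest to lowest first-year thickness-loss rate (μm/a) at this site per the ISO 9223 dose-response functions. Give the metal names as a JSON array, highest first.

["carbon steel", "zinc", "copper"]

carbon steel: temperature factor f = +0.150·(-21.9) = -3.2850
  Pd branch = 1.77·Pd^0.52·e^(0.02·RH+f) = 3.322 μm/a
  Sd branch = 0.102·Sd^0.62·e^(0.033·RH+0.04·T) = 35.52 μm/a
  r_corr = 3.322 + 35.52 = 38.84 μm/a
zinc: T≤10 °C ⇒ hinge +0.038·(-11.9−10) = -0.8322
  SO₂ term: 0.0129·103.9^0.44·exp(0.046·75-0.8322) = 1.364
  Sd branch = 0.0175·Sd^0.57·e^(0.008·RH+0.085·T) = 0.4009 μm/a
  r_corr = 1.364 + 0.4009 = 1.765 μm/a
copper: T≤10 °C ⇒ hinge +0.126·(-11.9−10) = -2.7594
  SO₂ term: 0.0053·103.9^0.26·exp(0.059·75-2.7594) = 0.09375
  Cl⁻ term: 0.01025·500.7^0.27·exp(0.036·75+0.049·-11.9) = 0.456
  r_corr = 0.09375 + 0.456 = 0.5497 μm/a
Ordering by μm/a: carbon steel (38.8) > zinc (1.76) > copper (0.55)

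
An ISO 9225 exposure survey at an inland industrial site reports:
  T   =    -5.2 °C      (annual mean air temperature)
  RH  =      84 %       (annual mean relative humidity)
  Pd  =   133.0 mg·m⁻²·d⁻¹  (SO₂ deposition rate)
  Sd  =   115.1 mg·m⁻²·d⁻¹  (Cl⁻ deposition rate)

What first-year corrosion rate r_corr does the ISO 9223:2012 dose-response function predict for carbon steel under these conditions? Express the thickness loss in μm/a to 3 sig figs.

r_corr = 37.5 μm/a

carbon steel: temperature factor f = +0.150·(-15.2) = -2.2800
  SO₂ term: 1.77·133.0^0.52·exp(0.02·84-2.2800) = 12.35
  Sd branch = 0.102·Sd^0.62·e^(0.033·RH+0.04·T) = 25.12 μm/a
  sum: 12.35 + 25.12 → r_corr = 37.47 μm/a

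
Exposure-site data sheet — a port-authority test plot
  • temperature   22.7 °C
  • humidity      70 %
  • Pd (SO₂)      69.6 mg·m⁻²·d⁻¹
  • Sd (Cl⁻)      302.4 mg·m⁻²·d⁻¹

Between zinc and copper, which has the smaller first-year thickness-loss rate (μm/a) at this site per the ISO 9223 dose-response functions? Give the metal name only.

copper

zinc: temperature factor f = -0.071·(12.7) = -0.9017
  sulphur-dioxide contribution → 0.8475 μm/a
  chloride contribution → 5.472 μm/a
  ⇒ r_corr(zinc) = 6.32 μm/a
copper: f(T) = -0.080·(T−10) [T>10 °C] = -1.0160
  sulphur-dioxide contribution → 0.3595 μm/a
  chloride contribution → 1.811 μm/a
  total first-year rate 2.171 μm/a
Ordering by μm/a: zinc (6.32) > copper (2.17)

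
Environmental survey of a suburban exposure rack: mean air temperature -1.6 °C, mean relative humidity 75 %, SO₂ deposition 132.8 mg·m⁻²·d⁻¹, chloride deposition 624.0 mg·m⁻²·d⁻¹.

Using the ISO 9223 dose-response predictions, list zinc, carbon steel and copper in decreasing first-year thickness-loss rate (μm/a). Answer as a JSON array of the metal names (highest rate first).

zinc: T≤10 °C ⇒ hinge +0.038·(-1.6−10) = -0.4408
  sulphur-dioxide contribution → 2.247 μm/a
  chloride contribution → 1.091 μm/a
  ⇒ r_corr(zinc) = 3.338 μm/a
carbon steel: T≤10 °C ⇒ hinge +0.150·(-1.6−10) = -1.7400
  sulphur-dioxide contribution → 17.69 μm/a
  chloride contribution → 61.48 μm/a
  ⇒ r_corr(carbon steel) = 79.17 μm/a
copper: f(T) = +0.126·(T−10) [T≤10 °C] = -1.4616
  sulphur-dioxide contribution → 0.3658 μm/a
  chloride contribution → 0.8016 μm/a
  ⇒ r_corr(copper) = 1.167 μm/a
Ordering by μm/a: carbon steel (79.2) > zinc (3.34) > copper (1.17)

["carbon steel", "zinc", "copper"]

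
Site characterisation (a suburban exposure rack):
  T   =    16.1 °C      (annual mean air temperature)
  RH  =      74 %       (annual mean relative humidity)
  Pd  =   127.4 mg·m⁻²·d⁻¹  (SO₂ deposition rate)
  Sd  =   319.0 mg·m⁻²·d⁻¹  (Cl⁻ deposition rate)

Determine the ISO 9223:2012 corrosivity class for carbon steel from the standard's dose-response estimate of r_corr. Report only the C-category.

C5

carbon steel: temperature factor f = -0.054·(6.1) = -0.3294
  Pd branch = 1.77·Pd^0.52·e^(0.02·RH+f) = 69.56 μm/a
  Sd branch = 0.102·Sd^0.62·e^(0.033·RH+0.04·T) = 79.65 μm/a
  sum: 69.56 + 79.65 → r_corr = 149.2 μm/a
ISO 9223 Table 2 (carbon steel): 80 < 149 ≤ 200 μm/a ⇒ C5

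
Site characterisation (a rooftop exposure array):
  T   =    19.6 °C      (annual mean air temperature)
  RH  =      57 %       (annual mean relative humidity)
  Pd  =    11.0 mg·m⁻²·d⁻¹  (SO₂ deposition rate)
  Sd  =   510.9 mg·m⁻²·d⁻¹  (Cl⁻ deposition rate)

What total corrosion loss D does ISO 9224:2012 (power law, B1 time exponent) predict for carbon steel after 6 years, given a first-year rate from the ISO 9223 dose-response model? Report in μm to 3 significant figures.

carbon steel: f(T) = -0.054·(T−10) [T>10 °C] = -0.5184
  SO₂ term: 1.77·11.0^0.52·exp(0.02·57-0.5184) = 11.47
  Sd branch = 0.102·Sd^0.62·e^(0.033·RH+0.04·T) = 70.01 μm/a
  sum: 11.47 + 70.01 → r_corr = 81.48 μm/a
Long-term exponent b (ISO 9224 Table 2, B1) = 0.523
  D(6) = 81.48 × 6^0.523 = 81.48 × 2.553 = 208 μm

D(6) = 208 μm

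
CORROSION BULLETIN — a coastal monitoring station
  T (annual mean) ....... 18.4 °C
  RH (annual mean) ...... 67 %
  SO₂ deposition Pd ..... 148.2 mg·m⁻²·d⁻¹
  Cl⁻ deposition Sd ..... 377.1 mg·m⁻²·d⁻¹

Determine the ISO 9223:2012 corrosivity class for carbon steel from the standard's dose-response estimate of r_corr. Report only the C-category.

C5

carbon steel: temperature factor f = -0.054·(8.4) = -0.4536
  Pd branch = 1.77·Pd^0.52·e^(0.02·RH+f) = 57.78 μm/a
  Cl⁻ term: 0.102·377.1^0.62·exp(0.033·67+0.04·18.4) = 76.89
  r_corr = 57.78 + 76.89 = 134.7 μm/a
ISO 9223 Table 2 (carbon steel): 80 < 135 ≤ 200 μm/a ⇒ C5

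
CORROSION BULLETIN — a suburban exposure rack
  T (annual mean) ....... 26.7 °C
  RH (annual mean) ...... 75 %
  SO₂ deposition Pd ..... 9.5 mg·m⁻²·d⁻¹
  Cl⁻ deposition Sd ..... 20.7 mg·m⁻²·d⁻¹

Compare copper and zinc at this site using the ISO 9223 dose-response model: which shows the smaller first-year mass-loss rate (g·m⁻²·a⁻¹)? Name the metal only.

copper

copper: T>10 °C ⇒ hinge -0.080·(26.7−10) = -1.3360
  Pd branch = 0.0053·Pd^0.26·e^(0.059·RH+f) = 0.2089 μm/a
  Cl⁻ term: 0.01025·20.7^0.27·exp(0.036·75+0.049·26.7) = 1.279
  sum: 0.2089 + 1.279 → r_corr = 1.488 μm/a
  mass loss = 1.488 μm/a × 8.96 g/cm³ = 13.33 g·m⁻²·a⁻¹
zinc: temperature factor f = -0.071·(16.7) = -1.1857
  SO₂ term: 0.0129·9.5^0.44·exp(0.046·75-1.1857) = 0.3343
  Sd branch = 0.0175·Sd^0.57·e^(0.008·RH+0.085·T) = 1.735 μm/a
  r_corr = 0.3343 + 1.735 = 2.07 μm/a
  mass loss = 2.07 μm/a × 7.14 g/cm³ = 14.78 g·m⁻²·a⁻¹
Ordering by g·m⁻²·a⁻¹: zinc (14.8) > copper (13.3)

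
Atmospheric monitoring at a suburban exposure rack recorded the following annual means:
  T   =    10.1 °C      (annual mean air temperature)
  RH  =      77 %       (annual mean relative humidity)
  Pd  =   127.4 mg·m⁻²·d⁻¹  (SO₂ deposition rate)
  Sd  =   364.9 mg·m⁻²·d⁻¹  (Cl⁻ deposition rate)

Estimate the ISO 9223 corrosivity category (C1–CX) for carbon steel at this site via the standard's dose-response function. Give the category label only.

C5

carbon steel: T>10 °C ⇒ hinge -0.054·(10.1−10) = -0.0054
  SO₂ term: 1.77·127.4^0.52·exp(0.02·77-0.0054) = 102.1
  Cl⁻ term: 0.102·364.9^0.62·exp(0.033·77+0.04·10.1) = 75.19
  sum: 102.1 + 75.19 → r_corr = 177.3 μm/a
Category bounds: 80…200 μm/a bracket r_corr ⇒ C5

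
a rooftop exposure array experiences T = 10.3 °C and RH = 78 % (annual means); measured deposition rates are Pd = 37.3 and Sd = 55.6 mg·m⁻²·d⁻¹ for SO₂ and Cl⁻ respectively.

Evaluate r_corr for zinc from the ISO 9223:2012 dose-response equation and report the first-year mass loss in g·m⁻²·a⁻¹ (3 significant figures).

r_corr = 21.6 g·m⁻²·a⁻¹

zinc: T>10 °C ⇒ hinge -0.071·(10.3−10) = -0.0213
  sulphur-dioxide contribution → 2.245 μm/a
  chloride contribution → 0.7744 μm/a
  total first-year rate 3.019 μm/a
Convert to mass loss: 3.019 μm/a × 7.14 g/cm³ = 21.56 g·m⁻²·a⁻¹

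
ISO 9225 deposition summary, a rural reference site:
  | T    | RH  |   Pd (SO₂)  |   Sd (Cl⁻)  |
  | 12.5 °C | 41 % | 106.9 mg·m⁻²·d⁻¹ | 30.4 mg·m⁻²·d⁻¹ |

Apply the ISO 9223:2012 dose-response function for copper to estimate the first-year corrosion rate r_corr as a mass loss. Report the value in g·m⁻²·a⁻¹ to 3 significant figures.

r_corr = 3.34 g·m⁻²·a⁻¹

copper: T>10 °C ⇒ hinge -0.080·(12.5−10) = -0.2000
  Pd branch = 0.0053·Pd^0.26·e^(0.059·RH+f) = 0.1643 μm/a
  Cl⁻ term: 0.01025·30.4^0.27·exp(0.036·41+0.049·12.5) = 0.208
  r_corr = 0.1643 + 0.208 = 0.3723 μm/a
Convert to mass loss: 0.3723 μm/a × 8.96 g/cm³ = 3.336 g·m⁻²·a⁻¹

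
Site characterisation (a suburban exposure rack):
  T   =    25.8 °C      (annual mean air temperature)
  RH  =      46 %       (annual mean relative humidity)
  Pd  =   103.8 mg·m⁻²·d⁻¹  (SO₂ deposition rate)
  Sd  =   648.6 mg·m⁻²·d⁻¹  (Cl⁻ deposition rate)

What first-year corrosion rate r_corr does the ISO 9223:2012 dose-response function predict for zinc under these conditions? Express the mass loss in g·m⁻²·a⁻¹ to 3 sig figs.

zinc: temperature factor f = -0.071·(15.8) = -1.1218
  sulphur-dioxide contribution → 0.2688 μm/a
  chloride contribution → 9.08 μm/a
  total first-year rate 9.349 μm/a
Convert to mass loss: 9.349 μm/a × 7.14 g/cm³ = 66.75 g·m⁻²·a⁻¹

r_corr = 66.8 g·m⁻²·a⁻¹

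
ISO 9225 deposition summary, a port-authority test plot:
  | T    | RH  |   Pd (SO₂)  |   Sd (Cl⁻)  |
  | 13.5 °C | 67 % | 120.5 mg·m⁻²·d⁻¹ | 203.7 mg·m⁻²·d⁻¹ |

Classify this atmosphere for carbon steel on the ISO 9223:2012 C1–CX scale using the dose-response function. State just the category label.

C5

carbon steel: temperature factor f = -0.054·(3.5) = -0.1890
  Pd branch = 1.77·Pd^0.52·e^(0.02·RH+f) = 67.6 μm/a
  Cl⁻ term: 0.102·203.7^0.62·exp(0.033·67+0.04·13.5) = 43.14
  sum: 67.6 + 43.14 → r_corr = 110.7 μm/a
ISO 9223 Table 2 (carbon steel): 80 < 111 ≤ 200 μm/a ⇒ C5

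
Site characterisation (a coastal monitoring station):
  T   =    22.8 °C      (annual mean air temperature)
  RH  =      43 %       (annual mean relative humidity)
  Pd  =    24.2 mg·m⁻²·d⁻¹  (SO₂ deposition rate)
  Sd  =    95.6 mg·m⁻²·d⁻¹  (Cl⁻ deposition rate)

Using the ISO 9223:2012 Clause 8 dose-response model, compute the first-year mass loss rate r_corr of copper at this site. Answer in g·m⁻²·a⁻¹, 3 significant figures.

copper: temperature factor f = -0.080·(12.8) = -1.0240
  Pd branch = 0.0053·Pd^0.26·e^(0.059·RH+f) = 0.0551 μm/a
  Cl⁻ term: 0.01025·95.6^0.27·exp(0.036·43+0.049·22.8) = 0.5046
  sum: 0.0551 + 0.5046 → r_corr = 0.5597 μm/a
Convert to mass loss: 0.5597 μm/a × 8.96 g/cm³ = 5.015 g·m⁻²·a⁻¹

r_corr = 5.01 g·m⁻²·a⁻¹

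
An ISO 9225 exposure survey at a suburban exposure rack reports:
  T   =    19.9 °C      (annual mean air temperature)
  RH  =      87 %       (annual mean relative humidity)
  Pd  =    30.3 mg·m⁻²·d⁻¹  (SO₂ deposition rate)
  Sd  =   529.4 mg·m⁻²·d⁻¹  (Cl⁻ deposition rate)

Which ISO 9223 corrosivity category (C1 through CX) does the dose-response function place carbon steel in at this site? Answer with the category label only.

carbon steel: f(T) = -0.054·(T−10) [T>10 °C] = -0.5346
  SO₂ term: 1.77·30.3^0.52·exp(0.02·87-0.5346) = 34.82
  Cl⁻ term: 0.102·529.4^0.62·exp(0.033·87+0.04·19.9) = 194.9
  sum: 34.82 + 194.9 → r_corr = 229.8 μm/a
230 μm/a falls in (200, 700] for carbon steel → category CX

CX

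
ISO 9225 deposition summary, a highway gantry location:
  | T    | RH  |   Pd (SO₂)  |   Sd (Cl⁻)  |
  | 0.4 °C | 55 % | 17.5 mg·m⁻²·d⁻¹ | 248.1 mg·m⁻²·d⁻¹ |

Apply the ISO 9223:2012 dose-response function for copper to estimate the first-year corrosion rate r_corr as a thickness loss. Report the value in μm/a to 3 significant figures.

copper: temperature factor f = +0.126·(-9.6) = -1.2096
  Pd branch = 0.0053·Pd^0.26·e^(0.059·RH+f) = 0.08539 μm/a
  Cl⁻ term: 0.01025·248.1^0.27·exp(0.036·55+0.049·0.4) = 0.3355
  r_corr = 0.08539 + 0.3355 = 0.4209 μm/a

r_corr = 0.421 μm/a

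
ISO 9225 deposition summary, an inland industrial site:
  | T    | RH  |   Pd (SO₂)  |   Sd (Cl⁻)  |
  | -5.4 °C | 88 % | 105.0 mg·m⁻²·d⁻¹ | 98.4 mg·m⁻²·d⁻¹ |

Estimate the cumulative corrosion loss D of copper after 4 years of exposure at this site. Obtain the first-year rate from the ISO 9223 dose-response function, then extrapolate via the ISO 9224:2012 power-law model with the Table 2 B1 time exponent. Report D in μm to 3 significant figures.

D(4) = 2.78 μm

copper: temperature factor f = +0.126·(-15.4) = -1.9404
  sulphur-dioxide contribution → 0.4591 μm/a
  chloride contribution → 0.6453 μm/a
  ⇒ r_corr(copper) = 1.104 μm/a
Long-term exponent b (ISO 9224 Table 2, B1) = 0.667
  D(4) = 1.104 × 4^0.667 = 1.104 × 2.521 = 2.784 μm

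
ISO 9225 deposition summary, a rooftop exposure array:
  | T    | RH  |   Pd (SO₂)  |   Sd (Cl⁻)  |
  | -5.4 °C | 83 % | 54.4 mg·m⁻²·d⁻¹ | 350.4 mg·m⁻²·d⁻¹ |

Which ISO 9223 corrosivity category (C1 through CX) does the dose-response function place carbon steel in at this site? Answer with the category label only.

carbon steel: f(T) = +0.150·(T−10) [T≤10 °C] = -2.3100
  Pd branch = 1.77·Pd^0.52·e^(0.02·RH+f) = 7.382 μm/a
  Cl⁻ term: 0.102·350.4^0.62·exp(0.033·83+0.04·-5.4) = 48.08
  r_corr = 7.382 + 48.08 = 55.46 μm/a
ISO 9223 Table 2 (carbon steel): 50 < 55.5 ≤ 80 μm/a ⇒ C4

C4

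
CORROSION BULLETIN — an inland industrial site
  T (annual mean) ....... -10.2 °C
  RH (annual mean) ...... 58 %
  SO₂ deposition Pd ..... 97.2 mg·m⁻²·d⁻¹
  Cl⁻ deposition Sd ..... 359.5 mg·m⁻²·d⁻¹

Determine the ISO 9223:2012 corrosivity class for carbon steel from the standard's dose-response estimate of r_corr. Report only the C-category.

carbon steel: T≤10 °C ⇒ hinge +0.150·(-10.2−10) = -3.0300
  sulphur-dioxide contribution → 2.947 μm/a
  chloride contribution → 17.67 μm/a
  ⇒ r_corr(carbon steel) = 20.62 μm/a
20.6 μm/a falls in (1.3, 25] for carbon steel → category C2

C2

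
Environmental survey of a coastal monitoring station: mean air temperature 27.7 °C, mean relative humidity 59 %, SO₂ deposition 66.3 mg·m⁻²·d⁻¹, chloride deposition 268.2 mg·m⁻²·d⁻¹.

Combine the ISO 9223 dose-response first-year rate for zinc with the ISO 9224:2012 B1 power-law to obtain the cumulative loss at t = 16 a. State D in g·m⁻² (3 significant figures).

D(16) = 511 g·m⁻²

zinc: temperature factor f = -0.071·(17.7) = -1.2567
  sulphur-dioxide contribution → 0.3507 μm/a
  chloride contribution → 7.158 μm/a
  ⇒ r_corr(zinc) = 7.509 μm/a
Long-term exponent b (ISO 9224 Table 2, B1) = 0.813
  D(16) = 7.509 × 16^0.813 = 7.509 × 9.527 = 71.53 μm
  Mass loss = 71.53 μm × 7.14 g/cm³ = 510.8 g·m⁻²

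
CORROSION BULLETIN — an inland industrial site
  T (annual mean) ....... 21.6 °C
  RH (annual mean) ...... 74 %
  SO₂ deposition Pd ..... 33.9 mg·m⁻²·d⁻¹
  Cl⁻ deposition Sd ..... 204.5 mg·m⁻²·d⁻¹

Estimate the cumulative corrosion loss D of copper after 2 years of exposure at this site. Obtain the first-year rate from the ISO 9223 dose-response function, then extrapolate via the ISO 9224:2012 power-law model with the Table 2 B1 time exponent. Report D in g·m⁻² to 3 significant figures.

D(2) = 31.2 g·m⁻²

copper: T>10 °C ⇒ hinge -0.080·(21.6−10) = -0.9280
  SO₂ term: 0.0053·33.9^0.26·exp(0.059·74-0.9280) = 0.4123
  Cl⁻ term: 0.01025·204.5^0.27·exp(0.036·74+0.049·21.6) = 1.783
  r_corr = 0.4123 + 1.783 = 2.196 μm/a
Long-term exponent b (ISO 9224 Table 2, B1) = 0.667
  D(2) = 2.196 × 2^0.667 = 2.196 × 1.588 = 3.486 μm
  Mass loss = 3.486 μm × 8.96 g/cm³ = 31.24 g·m⁻²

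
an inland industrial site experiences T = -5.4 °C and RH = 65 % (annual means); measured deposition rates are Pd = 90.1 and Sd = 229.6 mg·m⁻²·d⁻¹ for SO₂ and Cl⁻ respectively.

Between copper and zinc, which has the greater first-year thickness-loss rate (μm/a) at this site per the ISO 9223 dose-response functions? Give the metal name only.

copper: temperature factor f = +0.126·(-15.4) = -1.9404
  Pd branch = 0.0053·Pd^0.26·e^(0.059·RH+f) = 0.1136 μm/a
  Cl⁻ term: 0.01025·229.6^0.27·exp(0.036·65+0.049·-5.4) = 0.3544
  r_corr = 0.1136 + 0.3544 = 0.468 μm/a
zinc: T≤10 °C ⇒ hinge +0.038·(-5.4−10) = -0.5852
  Pd branch = 0.0129·Pd^0.44·e^(0.046·RH+f) = 1.035 μm/a
  Cl⁻ term: 0.0175·229.6^0.57·exp(0.008·65+0.085·-5.4) = 0.4124
  sum: 1.035 + 0.4124 → r_corr = 1.448 μm/a
Ordering by μm/a: zinc (1.45) > copper (0.468)

zinc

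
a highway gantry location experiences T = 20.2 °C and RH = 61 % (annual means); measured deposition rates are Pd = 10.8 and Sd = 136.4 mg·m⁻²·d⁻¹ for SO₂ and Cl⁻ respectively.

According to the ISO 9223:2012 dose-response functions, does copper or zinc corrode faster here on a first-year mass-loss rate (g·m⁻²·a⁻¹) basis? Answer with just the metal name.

copper: temperature factor f = -0.080·(10.2) = -0.8160
  Pd branch = 0.0053·Pd^0.26·e^(0.059·RH+f) = 0.1591 μm/a
  Cl⁻ term: 0.01025·136.4^0.27·exp(0.036·61+0.049·20.2) = 0.9348
  r_corr = 0.1591 + 0.9348 = 1.094 μm/a
  mass loss = 1.094 μm/a × 8.96 g/cm³ = 9.801 g·m⁻²·a⁻¹
zinc: temperature factor f = -0.071·(10.2) = -0.7242
  SO₂ term: 0.0129·10.8^0.44·exp(0.046·61-0.7242) = 0.2947
  Sd branch = 0.0175·Sd^0.57·e^(0.008·RH+0.085·T) = 2.615 μm/a
  sum: 0.2947 + 2.615 → r_corr = 2.91 μm/a
  mass loss = 2.91 μm/a × 7.14 g/cm³ = 20.78 g·m⁻²·a⁻¹
Ordering by g·m⁻²·a⁻¹: zinc (20.8) > copper (9.8)

zinc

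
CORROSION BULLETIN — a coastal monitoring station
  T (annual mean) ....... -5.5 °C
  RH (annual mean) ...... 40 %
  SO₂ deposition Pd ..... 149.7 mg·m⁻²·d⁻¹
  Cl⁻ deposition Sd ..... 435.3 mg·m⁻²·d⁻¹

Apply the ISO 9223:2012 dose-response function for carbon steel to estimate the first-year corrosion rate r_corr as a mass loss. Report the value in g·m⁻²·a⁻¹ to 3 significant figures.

carbon steel: T≤10 °C ⇒ hinge +0.150·(-5.5−10) = -2.3250
  sulphur-dioxide contribution → 5.209 μm/a
  chloride contribution → 13.25 μm/a
  ⇒ r_corr(carbon steel) = 18.46 μm/a
Convert to mass loss: 18.46 μm/a × 7.85 g/cm³ = 144.9 g·m⁻²·a⁻¹

r_corr = 145 g·m⁻²·a⁻¹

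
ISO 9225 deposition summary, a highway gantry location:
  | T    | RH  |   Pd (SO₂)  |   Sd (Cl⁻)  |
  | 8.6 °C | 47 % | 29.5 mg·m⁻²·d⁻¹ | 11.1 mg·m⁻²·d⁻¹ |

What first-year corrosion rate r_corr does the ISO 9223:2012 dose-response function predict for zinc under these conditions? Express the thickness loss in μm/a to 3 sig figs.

r_corr = 0.680 μm/a

zinc: temperature factor f = +0.038·(-1.4) = -0.0532
  SO₂ term: 0.0129·29.5^0.44·exp(0.046·47-0.0532) = 0.4711
  Cl⁻ term: 0.0175·11.1^0.57·exp(0.008·47+0.085·8.6) = 0.2088
  sum: 0.4711 + 0.2088 → r_corr = 0.6799 μm/a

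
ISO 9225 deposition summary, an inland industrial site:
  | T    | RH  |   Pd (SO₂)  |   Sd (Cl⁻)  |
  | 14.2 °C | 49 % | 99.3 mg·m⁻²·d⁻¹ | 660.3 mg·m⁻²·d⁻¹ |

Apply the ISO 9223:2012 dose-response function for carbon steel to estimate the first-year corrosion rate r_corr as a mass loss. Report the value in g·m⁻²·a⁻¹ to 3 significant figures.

r_corr = 721 g·m⁻²·a⁻¹

carbon steel: f(T) = -0.054·(T−10) [T>10 °C] = -0.2268
  SO₂ term: 1.77·99.3^0.52·exp(0.02·49-0.2268) = 41.07
  Sd branch = 0.102·Sd^0.62·e^(0.033·RH+0.04·T) = 50.79 μm/a
  r_corr = 41.07 + 50.79 = 91.86 μm/a
Convert to mass loss: 91.86 μm/a × 7.85 g/cm³ = 721.1 g·m⁻²·a⁻¹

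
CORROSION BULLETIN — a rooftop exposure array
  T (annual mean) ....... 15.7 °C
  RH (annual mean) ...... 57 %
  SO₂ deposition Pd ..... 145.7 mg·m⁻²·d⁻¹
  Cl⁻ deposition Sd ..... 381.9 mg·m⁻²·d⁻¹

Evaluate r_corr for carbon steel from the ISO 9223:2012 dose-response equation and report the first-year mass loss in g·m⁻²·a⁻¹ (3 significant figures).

carbon steel: f(T) = -0.054·(T−10) [T>10 °C] = -0.3078
  SO₂ term: 1.77·145.7^0.52·exp(0.02·57-0.3078) = 54.25
  Cl⁻ term: 0.102·381.9^0.62·exp(0.033·57+0.04·15.7) = 50.01
  sum: 54.25 + 50.01 → r_corr = 104.3 μm/a
Convert to mass loss: 104.3 μm/a × 7.85 g/cm³ = 818.4 g·m⁻²·a⁻¹

r_corr = 818 g·m⁻²·a⁻¹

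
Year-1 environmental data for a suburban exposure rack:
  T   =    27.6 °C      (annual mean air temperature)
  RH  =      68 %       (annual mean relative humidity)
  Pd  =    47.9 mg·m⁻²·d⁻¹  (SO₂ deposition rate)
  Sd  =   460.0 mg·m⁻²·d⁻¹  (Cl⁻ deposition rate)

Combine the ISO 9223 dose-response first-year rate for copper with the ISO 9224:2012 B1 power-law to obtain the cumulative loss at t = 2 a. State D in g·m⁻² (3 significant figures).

D(2) = 36.9 g·m⁻²

copper: temperature factor f = -0.080·(17.6) = -1.4080
  Pd branch = 0.0053·Pd^0.26·e^(0.059·RH+f) = 0.1959 μm/a
  Cl⁻ term: 0.01025·460.0^0.27·exp(0.036·68+0.049·27.6) = 2.4
  r_corr = 0.1959 + 2.4 = 2.596 μm/a
ISO 9224: D(t) = r_corr · t^b with b = 0.667 (copper, B1)
  D(2) = 2.596 × 2^0.667 = 2.596 × 1.588 = 4.121 μm
  Mass loss = 4.121 μm × 8.96 g/cm³ = 36.93 g·m⁻²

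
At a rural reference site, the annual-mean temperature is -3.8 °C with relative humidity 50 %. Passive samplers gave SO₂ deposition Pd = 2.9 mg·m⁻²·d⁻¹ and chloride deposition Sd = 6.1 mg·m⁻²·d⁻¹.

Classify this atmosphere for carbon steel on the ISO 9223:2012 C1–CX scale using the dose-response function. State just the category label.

carbon steel: f(T) = +0.150·(T−10) [T≤10 °C] = -2.0700
  Pd branch = 1.77·Pd^0.52·e^(0.02·RH+f) = 1.056 μm/a
  Sd branch = 0.102·Sd^0.62·e^(0.033·RH+0.04·T) = 1.4 μm/a
  r_corr = 1.056 + 1.4 = 2.456 μm/a
2.46 μm/a falls in (1.3, 25] for carbon steel → category C2

C2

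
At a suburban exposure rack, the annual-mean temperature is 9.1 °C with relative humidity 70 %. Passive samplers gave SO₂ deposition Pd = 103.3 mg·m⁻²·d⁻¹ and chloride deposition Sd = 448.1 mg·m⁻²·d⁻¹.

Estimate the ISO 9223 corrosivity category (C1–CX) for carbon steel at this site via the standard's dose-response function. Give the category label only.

C5

carbon steel: f(T) = +0.150·(T−10) [T≤10 °C] = -0.1350
  sulphur-dioxide contribution → 69.93 μm/a
  chloride contribution → 65.13 μm/a
  ⇒ r_corr(carbon steel) = 135.1 μm/a
135 μm/a falls in (80, 200] for carbon steel → category C5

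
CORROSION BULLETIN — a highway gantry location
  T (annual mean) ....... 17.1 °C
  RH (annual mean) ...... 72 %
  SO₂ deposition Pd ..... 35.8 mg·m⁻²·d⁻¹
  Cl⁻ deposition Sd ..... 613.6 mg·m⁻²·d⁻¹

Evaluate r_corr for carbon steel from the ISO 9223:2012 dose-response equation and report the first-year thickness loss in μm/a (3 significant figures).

r_corr = 149 μm/a

carbon steel: temperature factor f = -0.054·(7.1) = -0.3834
  SO₂ term: 1.77·35.8^0.52·exp(0.02·72-0.3834) = 32.72
  Cl⁻ term: 0.102·613.6^0.62·exp(0.033·72+0.04·17.1) = 116.4
  sum: 32.72 + 116.4 → r_corr = 149.1 μm/a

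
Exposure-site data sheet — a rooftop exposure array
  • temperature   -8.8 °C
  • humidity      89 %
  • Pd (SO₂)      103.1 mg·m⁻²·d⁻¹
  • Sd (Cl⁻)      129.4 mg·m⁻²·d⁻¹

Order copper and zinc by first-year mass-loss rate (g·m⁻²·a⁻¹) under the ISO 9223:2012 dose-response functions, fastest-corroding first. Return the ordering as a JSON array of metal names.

["zinc", "copper"]

copper: f(T) = +0.126·(T−10) [T≤10 °C] = -2.3688
  SO₂ term: 0.0053·103.1^0.26·exp(0.059·89-2.3688) = 0.3158
  Cl⁻ term: 0.01025·129.4^0.27·exp(0.036·89+0.049·-8.8) = 0.6098
  r_corr = 0.3158 + 0.6098 = 0.9256 μm/a
  mass loss = 0.9256 μm/a × 8.96 g/cm³ = 8.293 g·m⁻²·a⁻¹
zinc: f(T) = +0.038·(T−10) [T≤10 °C] = -0.7144
  Pd branch = 0.0129·Pd^0.44·e^(0.046·RH+f) = 2.912 μm/a
  Cl⁻ term: 0.0175·129.4^0.57·exp(0.008·89+0.085·-8.8) = 0.2699
  r_corr = 2.912 + 0.2699 = 3.182 μm/a
  mass loss = 3.182 μm/a × 7.14 g/cm³ = 22.72 g·m⁻²·a⁻¹
Ordering by g·m⁻²·a⁻¹: zinc (22.7) > copper (8.29)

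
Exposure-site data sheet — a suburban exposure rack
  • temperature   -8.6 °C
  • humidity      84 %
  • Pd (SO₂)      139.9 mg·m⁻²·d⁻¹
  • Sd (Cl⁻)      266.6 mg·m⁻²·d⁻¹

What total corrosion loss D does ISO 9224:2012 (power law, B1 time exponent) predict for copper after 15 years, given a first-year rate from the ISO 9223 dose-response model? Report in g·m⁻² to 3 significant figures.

copper: temperature factor f = +0.126·(-18.6) = -2.3436
  SO₂ term: 0.0053·139.9^0.26·exp(0.059·84-2.3436) = 0.2611
  Cl⁻ term: 0.01025·266.6^0.27·exp(0.036·84+0.049·-8.6) = 0.6252
  sum: 0.2611 + 0.6252 → r_corr = 0.8862 μm/a
Power-law: D(15) = r_corr · 15^0.667
  D(15) = 0.8862 × 15^0.667 = 0.8862 × 6.088 = 5.395 μm
  Mass loss = 5.395 μm × 8.96 g/cm³ = 48.34 g·m⁻²

D(15) = 48.3 g·m⁻²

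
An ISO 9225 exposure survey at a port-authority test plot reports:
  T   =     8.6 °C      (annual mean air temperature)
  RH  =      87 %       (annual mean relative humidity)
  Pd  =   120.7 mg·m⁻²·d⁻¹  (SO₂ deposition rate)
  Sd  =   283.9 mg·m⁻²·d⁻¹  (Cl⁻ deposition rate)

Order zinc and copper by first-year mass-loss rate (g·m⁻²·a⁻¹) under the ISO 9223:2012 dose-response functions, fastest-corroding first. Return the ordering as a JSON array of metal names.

zinc: T≤10 °C ⇒ hinge +0.038·(8.6−10) = -0.0532
  SO₂ term: 0.0129·120.7^0.44·exp(0.046·87-0.0532) = 5.514
  Cl⁻ term: 0.0175·283.9^0.57·exp(0.008·87+0.085·8.6) = 1.824
  sum: 5.514 + 1.824 → r_corr = 7.338 μm/a
  mass loss = 7.338 μm/a × 7.14 g/cm³ = 52.4 g·m⁻²·a⁻¹
copper: f(T) = +0.126·(T−10) [T≤10 °C] = -0.1764
  Pd branch = 0.0053·Pd^0.26·e^(0.059·RH+f) = 2.619 μm/a
  Cl⁻ term: 0.01025·283.9^0.27·exp(0.036·87+0.049·8.6) = 1.646
  r_corr = 2.619 + 1.646 = 4.265 μm/a
  mass loss = 4.265 μm/a × 8.96 g/cm³ = 38.21 g·m⁻²·a⁻¹
Ordering by g·m⁻²·a⁻¹: zinc (52.4) > copper (38.2)

["zinc", "copper"]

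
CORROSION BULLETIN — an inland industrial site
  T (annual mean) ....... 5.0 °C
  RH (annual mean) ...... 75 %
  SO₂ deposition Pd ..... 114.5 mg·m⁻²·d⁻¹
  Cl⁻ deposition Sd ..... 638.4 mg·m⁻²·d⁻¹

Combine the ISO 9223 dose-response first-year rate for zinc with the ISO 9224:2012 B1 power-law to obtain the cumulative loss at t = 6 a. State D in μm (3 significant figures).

zinc: T≤10 °C ⇒ hinge +0.038·(5.0−10) = -0.1900
  Pd branch = 0.0129·Pd^0.44·e^(0.046·RH+f) = 2.706 μm/a
  Cl⁻ term: 0.0175·638.4^0.57·exp(0.008·75+0.085·5.0) = 1.937
  r_corr = 2.706 + 1.937 = 4.642 μm/a
Long-term exponent b (ISO 9224 Table 2, B1) = 0.813
  D(6) = 4.642 × 6^0.813 = 4.642 × 4.292 = 19.92 μm

D(6) = 19.9 μm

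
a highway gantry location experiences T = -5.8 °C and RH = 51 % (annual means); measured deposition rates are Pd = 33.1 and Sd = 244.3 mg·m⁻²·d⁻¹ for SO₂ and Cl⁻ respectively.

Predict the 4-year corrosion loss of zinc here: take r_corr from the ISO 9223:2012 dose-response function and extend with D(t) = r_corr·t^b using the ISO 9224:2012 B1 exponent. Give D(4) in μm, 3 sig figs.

D(4) = 2.20 μm

zinc: f(T) = +0.038·(T−10) [T≤10 °C] = -0.6004
  SO₂ term: 0.0129·33.1^0.44·exp(0.046·51-0.6004) = 0.3447
  Sd branch = 0.0175·Sd^0.57·e^(0.008·RH+0.085·T) = 0.3692 μm/a
  sum: 0.3447 + 0.3692 → r_corr = 0.7139 μm/a
Long-term exponent b (ISO 9224 Table 2, B1) = 0.813
  D(4) = 0.7139 × 4^0.813 = 0.7139 × 3.087 = 2.203 μm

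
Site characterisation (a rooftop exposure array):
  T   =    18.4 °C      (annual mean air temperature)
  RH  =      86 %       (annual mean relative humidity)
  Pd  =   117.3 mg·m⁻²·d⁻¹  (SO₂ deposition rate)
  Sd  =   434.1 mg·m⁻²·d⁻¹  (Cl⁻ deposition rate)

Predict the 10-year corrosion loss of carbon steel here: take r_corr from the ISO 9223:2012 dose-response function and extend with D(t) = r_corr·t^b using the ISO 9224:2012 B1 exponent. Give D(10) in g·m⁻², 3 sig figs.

D(10) = 6.07e+03 g·m⁻²

carbon steel: T>10 °C ⇒ hinge -0.054·(18.4−10) = -0.4536
  Pd branch = 1.77·Pd^0.52·e^(0.02·RH+f) = 74.82 μm/a
  Cl⁻ term: 0.102·434.1^0.62·exp(0.033·86+0.04·18.4) = 157.1
  r_corr = 74.82 + 157.1 = 231.9 μm/a
Long-term exponent b (ISO 9224 Table 2, B1) = 0.523
  D(10) = 231.9 × 10^0.523 = 231.9 × 3.334 = 773.1 μm
  Mass loss = 773.1 μm × 7.85 g/cm³ = 6069 g·m⁻²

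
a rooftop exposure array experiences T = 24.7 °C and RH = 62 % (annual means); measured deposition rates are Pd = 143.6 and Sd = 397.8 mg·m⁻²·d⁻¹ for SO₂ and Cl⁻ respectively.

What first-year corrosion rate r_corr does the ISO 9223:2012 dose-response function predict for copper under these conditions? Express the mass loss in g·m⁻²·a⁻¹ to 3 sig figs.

r_corr = 16.5 g·m⁻²·a⁻¹

copper: T>10 °C ⇒ hinge -0.080·(24.7−10) = -1.1760
  SO₂ term: 0.0053·143.6^0.26·exp(0.059·62-1.1760) = 0.2307
  Sd branch = 0.01025·Sd^0.27·e^(0.036·RH+0.049·T) = 1.613 μm/a
  sum: 0.2307 + 1.613 → r_corr = 1.844 μm/a
Convert to mass loss: 1.844 μm/a × 8.96 g/cm³ = 16.52 g·m⁻²·a⁻¹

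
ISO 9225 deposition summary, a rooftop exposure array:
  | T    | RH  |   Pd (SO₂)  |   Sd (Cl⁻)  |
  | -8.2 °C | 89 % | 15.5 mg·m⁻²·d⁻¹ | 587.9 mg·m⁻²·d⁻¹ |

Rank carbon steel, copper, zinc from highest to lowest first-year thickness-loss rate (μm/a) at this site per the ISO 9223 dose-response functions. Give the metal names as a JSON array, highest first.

["carbon steel", "zinc", "copper"]

carbon steel: f(T) = +0.150·(T−10) [T≤10 °C] = -2.7300
  Pd branch = 1.77·Pd^0.52·e^(0.02·RH+f) = 2.847 μm/a
  Cl⁻ term: 0.102·587.9^0.62·exp(0.033·89+0.04·-8.2) = 72.22
  sum: 2.847 + 72.22 → r_corr = 75.06 μm/a
copper: temperature factor f = +0.126·(-18.2) = -2.2932
  SO₂ term: 0.0053·15.5^0.26·exp(0.059·89-2.2932) = 0.2081
  Cl⁻ term: 0.01025·587.9^0.27·exp(0.036·89+0.049·-8.2) = 0.945
  r_corr = 0.2081 + 0.945 = 1.153 μm/a
zinc: f(T) = +0.038·(T−10) [T≤10 °C] = -0.6916
  SO₂ term: 0.0129·15.5^0.44·exp(0.046·89-0.6916) = 1.294
  Sd branch = 0.0175·Sd^0.57·e^(0.008·RH+0.085·T) = 0.6731 μm/a
  r_corr = 1.294 + 0.6731 = 1.967 μm/a
Ordering by μm/a: carbon steel (75.1) > zinc (1.97) > copper (1.15)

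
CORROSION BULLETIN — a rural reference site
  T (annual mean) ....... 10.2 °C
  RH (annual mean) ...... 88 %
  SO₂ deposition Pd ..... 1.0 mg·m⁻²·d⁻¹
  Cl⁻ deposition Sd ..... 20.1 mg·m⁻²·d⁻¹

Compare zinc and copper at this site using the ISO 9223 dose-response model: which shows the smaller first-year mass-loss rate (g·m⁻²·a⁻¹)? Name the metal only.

zinc: temperature factor f = -0.071·(0.2) = -0.0142
  sulphur-dioxide contribution → 0.7285 μm/a
  chloride contribution → 0.4657 μm/a
  total first-year rate 1.194 μm/a
  mass loss = 1.194 μm/a × 7.14 g/cm³ = 8.527 g·m⁻²·a⁻¹
copper: f(T) = -0.080·(T−10) [T>10 °C] = -0.0160
  sulphur-dioxide contribution → 0.938 μm/a
  chloride contribution → 0.9026 μm/a
  total first-year rate 1.841 μm/a
  mass loss = 1.841 μm/a × 8.96 g/cm³ = 16.49 g·m⁻²·a⁻¹
Ordering by g·m⁻²·a⁻¹: copper (16.5) > zinc (8.53)

zinc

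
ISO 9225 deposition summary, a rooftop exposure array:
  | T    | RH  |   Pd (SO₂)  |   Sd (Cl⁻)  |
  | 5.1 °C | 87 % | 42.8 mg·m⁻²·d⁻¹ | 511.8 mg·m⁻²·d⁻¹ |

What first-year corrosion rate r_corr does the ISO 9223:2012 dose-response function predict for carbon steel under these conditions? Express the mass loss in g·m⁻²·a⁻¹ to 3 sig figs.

r_corr = 1.10e+03 g·m⁻²·a⁻¹

carbon steel: f(T) = +0.150·(T−10) [T≤10 °C] = -0.7350
  SO₂ term: 1.77·42.8^0.52·exp(0.02·87-0.7350) = 34.1
  Cl⁻ term: 0.102·511.8^0.62·exp(0.033·87+0.04·5.1) = 105.6
  sum: 34.1 + 105.6 → r_corr = 139.7 μm/a
Convert to mass loss: 139.7 μm/a × 7.85 g/cm³ = 1097 g·m⁻²·a⁻¹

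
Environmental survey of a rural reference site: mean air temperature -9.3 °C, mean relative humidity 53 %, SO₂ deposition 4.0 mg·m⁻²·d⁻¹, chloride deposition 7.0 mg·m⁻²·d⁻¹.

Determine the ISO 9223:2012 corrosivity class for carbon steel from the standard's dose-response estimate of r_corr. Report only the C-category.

carbon steel: temperature factor f = +0.150·(-19.3) = -2.8950
  Pd branch = 1.77·Pd^0.52·e^(0.02·RH+f) = 0.5809 μm/a
  Cl⁻ term: 0.102·7.0^0.62·exp(0.033·53+0.04·-9.3) = 1.351
  r_corr = 0.5809 + 1.351 = 1.932 μm/a
1.93 μm/a falls in (1.3, 25] for carbon steel → category C2

C2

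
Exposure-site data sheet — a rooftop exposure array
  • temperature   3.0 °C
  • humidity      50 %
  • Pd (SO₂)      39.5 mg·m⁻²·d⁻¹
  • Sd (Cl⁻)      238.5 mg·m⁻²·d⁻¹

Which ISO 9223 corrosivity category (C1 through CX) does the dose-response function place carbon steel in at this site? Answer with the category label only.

carbon steel: T≤10 °C ⇒ hinge +0.150·(3.0−10) = -1.0500
  sulphur-dioxide contribution → 11.39 μm/a
  chloride contribution → 17.84 μm/a
  ⇒ r_corr(carbon steel) = 29.23 μm/a
ISO 9223 Table 2 (carbon steel): 25 < 29.2 ≤ 50 μm/a ⇒ C3

C3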